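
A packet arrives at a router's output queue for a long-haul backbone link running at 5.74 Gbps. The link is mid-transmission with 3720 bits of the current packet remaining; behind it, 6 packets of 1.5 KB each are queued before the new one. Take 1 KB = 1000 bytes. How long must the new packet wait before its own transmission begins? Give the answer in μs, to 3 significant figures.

13.2 μs

Each queued packet: L/R = 12000/5740000000 = 2.09059 μs.
6 queued → 12.5436 μs.
Plus remaining 3720 bits of current packet: 0.648084 μs.
Queuing delay = 13.2 μs.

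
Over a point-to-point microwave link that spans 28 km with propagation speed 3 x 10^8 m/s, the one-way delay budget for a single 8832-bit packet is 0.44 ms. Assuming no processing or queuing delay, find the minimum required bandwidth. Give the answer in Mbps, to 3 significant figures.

25.5 Mbps

Propagation delay = 28000 / 300000000 = 0.0933333 ms.
Transmission budget = 0.44 − 0.0933333 = 0.346667 ms.
R ≥ L / t_tx = 8832 bits / 0.000346667 s = 25.5 Mbps.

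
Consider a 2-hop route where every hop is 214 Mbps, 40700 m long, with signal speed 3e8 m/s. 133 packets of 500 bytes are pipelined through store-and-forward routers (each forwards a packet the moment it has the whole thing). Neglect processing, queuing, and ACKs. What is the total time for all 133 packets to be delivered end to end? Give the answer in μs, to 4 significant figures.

Per-hop transmission t_tx = L/R = 4000/214000000 = 18.6916 μs.
Per-hop propagation t_prop = 40700/300000000 = 135.667 μs.
Pipeline fill: first packet needs 2·t_tx to clear all hops; remaining 132 packets each add one t_tx.
Total = (2+133-1)·t_tx + 2·t_prop = 134·18.6916 + 2·135.667 = 2776 μs.

2776 μs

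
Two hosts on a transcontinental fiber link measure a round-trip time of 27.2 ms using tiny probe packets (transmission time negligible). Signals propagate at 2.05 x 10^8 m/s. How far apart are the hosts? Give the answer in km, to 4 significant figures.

One-way propagation = RTT/2 = 13.6 ms.
d = s × t = 2.05e+08 × 0.0136 = 2788 km.

2788 km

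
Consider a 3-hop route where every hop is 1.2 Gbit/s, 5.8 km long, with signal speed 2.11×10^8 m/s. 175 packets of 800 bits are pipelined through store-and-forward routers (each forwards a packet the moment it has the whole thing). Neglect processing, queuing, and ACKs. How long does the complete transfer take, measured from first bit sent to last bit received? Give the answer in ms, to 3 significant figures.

Per-hop transmission t_tx = L/R = 800/1200000000 = 0.000666667 ms.
Per-hop propagation t_prop = 5800/211000000 = 0.0274882 ms.
Pipeline fill: first packet needs 3·t_tx to clear all hops; remaining 174 packets each add one t_tx.
Total = (3+175-1)·t_tx + 3·t_prop = 177·0.000666667 + 3·0.0274882 = 0.200 ms.

0.200 ms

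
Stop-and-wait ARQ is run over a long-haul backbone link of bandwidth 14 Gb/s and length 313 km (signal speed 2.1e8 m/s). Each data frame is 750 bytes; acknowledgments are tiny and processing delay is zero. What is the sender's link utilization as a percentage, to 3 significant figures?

t_tx = L/R = 6000/14000000000 = 4.28571e-07 s.
t_prop = 313000/210000000 = 0.00149048 s; RTT = 0.00298095 s.
Cycle = t_tx + RTT = 0.00298138 s.
Utilization = t_tx / cycle = 4.28571e-07/0.00298138 = 0.0144 %.

0.0144 %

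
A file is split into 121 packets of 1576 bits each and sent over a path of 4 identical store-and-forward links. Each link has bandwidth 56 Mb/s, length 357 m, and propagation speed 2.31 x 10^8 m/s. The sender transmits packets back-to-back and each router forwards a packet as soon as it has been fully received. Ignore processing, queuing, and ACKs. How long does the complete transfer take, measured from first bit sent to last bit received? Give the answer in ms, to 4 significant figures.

Per-hop transmission t_tx = L/R = 1576/56000000 = 0.0281429 ms.
Per-hop propagation t_prop = 357/231000000 = 0.00154545 ms.
Pipeline fill: first packet needs 4·t_tx to clear all hops; remaining 120 packets each add one t_tx.
Total = (4+121-1)·t_tx + 4·t_prop = 124·0.0281429 + 4·0.00154545 = 3.496 ms.

3.496 ms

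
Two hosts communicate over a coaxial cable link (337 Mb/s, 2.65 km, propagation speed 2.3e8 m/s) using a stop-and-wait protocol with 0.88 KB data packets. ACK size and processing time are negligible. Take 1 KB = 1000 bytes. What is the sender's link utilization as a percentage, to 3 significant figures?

t_tx = L/R = 7040/337000000 = 2.08902e-05 s.
t_prop = 2650/2.3e+08 = 1.15217e-05 s; RTT = 2.30435e-05 s.
Cycle = t_tx + RTT = 4.39337e-05 s.
Utilization = t_tx / cycle = 2.08902e-05/4.39337e-05 = 47.5 %.

47.5 %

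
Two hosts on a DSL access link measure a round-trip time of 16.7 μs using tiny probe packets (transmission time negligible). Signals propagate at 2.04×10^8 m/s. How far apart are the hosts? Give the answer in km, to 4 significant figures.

1.703 km

One-way propagation = RTT/2 = 8.35 μs.
d = s × t = 204000000 × 8.35e-06 = 1.703 km.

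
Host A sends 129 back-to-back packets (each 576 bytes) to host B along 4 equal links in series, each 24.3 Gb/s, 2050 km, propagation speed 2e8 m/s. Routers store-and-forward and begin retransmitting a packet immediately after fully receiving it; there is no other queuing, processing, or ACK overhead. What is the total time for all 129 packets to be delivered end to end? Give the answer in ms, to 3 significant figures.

41.0 ms

Per-hop transmission t_tx = L/R = 4608/24300000000 = 0.00018963 ms.
Per-hop propagation t_prop = 2050000/200000000 = 10.25 ms.
Pipeline fill: first packet needs 4·t_tx to clear all hops; remaining 128 packets each add one t_tx.
Total = (4+129-1)·t_tx + 4·t_prop = 132·0.00018963 + 4·10.25 = 41.0 ms.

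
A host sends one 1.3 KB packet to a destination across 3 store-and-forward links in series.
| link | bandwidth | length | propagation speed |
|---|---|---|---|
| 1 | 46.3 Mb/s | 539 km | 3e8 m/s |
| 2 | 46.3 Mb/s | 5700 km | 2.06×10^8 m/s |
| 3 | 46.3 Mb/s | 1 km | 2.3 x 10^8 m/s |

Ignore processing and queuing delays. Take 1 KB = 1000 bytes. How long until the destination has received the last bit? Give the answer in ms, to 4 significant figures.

L = 10400 bits.
Transmission delay per hop = L/R = 10400/46300000 = 0.224622 ms; 3 hops → 0.673866 ms.
Propagation delays (d/s per hop): 1.79667, 27.6699, 0.00434783 ms; sum = 29.4709 ms.
End-to-end = 30.14 ms.

30.14 ms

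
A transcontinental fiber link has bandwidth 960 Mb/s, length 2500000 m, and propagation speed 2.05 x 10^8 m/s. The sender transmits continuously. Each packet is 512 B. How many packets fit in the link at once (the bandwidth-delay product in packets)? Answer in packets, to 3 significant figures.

2860 packets

Propagation delay = 2500000 / 2.05e+08 = 0.0121951 s.
BDP = R × t_prop = 960000000 × 0.0121951 = 11707300 bits.
In packets of 4096 bits: 2860 packets.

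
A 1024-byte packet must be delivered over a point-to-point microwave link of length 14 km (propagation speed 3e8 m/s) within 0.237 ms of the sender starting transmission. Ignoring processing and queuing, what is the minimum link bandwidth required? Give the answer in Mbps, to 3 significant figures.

L = 8192 bits.
Propagation delay = 14000 / 300000000 = 0.0466667 ms.
Transmission budget = 0.237 − 0.0466667 = 0.190333 ms.
R ≥ L / t_tx = 8192 bits / 0.000190333 s = 43.0 Mbps.

43.0 Mbps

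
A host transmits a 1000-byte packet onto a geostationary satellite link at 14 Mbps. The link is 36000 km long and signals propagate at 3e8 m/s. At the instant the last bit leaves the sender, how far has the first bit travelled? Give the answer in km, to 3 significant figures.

171 km

t_tx = L/R = 8000/14000000 = 0.000571429 s.
Distance = s × t_tx = 300000000 × 0.000571429 = 171 km.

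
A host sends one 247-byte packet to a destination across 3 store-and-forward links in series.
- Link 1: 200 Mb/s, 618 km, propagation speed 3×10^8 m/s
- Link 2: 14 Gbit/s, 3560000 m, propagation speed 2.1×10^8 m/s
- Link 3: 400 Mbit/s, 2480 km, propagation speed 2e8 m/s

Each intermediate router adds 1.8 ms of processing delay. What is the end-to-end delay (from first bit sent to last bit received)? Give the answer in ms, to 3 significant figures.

35.0 ms

L = 247 × 8 = 1976 bits.
Transmission delays (L/R per hop): 0.00988, 0.000141143, 0.00494 ms; sum = 0.0149611 ms.
Propagation delays (d/s per hop): 2.06, 16.9524, 12.4 ms; sum = 31.4124 ms.
Processing at 2 router(s): 2 × 1.8 ms = 3.6 ms.
End-to-end = 35.0 ms.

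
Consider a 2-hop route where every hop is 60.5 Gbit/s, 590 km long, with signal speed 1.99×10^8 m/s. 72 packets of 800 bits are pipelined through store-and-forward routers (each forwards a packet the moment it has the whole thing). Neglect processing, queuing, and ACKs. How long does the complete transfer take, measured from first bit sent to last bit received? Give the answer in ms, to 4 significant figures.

5.931 ms

Per-hop transmission t_tx = L/R = 800/60500000000 = 1.32231e-05 ms.
Per-hop propagation t_prop = 590000/199000000 = 2.96482 ms.
Pipeline fill: first packet needs 2·t_tx to clear all hops; remaining 71 packets each add one t_tx.
Total = (2+72-1)·t_tx + 2·t_prop = 73·1.32231e-05 + 2·2.96482 = 5.931 ms.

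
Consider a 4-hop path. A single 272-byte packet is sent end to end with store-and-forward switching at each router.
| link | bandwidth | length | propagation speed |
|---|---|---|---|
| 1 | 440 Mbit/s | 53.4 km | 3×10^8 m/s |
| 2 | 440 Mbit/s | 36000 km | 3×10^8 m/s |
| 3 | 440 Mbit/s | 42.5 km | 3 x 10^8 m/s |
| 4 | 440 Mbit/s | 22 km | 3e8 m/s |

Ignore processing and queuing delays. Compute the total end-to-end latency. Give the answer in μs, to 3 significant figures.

120000 μs

L = 272 × 8 = 2176 bits.
Transmission delay per hop = L/R = 2176/440000000 = 4.94545 μs; 4 hops → 19.7818 μs.
Propagation delays (d/s per hop): 178, 120000, 141.667, 73.3333 μs; sum = 120393 μs.
End-to-end = 120000 μs.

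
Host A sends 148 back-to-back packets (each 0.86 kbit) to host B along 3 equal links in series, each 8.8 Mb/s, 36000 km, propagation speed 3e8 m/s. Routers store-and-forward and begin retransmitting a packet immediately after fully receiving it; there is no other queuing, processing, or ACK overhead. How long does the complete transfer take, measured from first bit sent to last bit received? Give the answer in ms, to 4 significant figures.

Per-hop transmission t_tx = L/R = 860/8800000 = 0.0977273 ms.
Per-hop propagation t_prop = 36000000/300000000 = 120 ms.
Pipeline fill: first packet needs 3·t_tx to clear all hops; remaining 147 packets each add one t_tx.
Total = (3+148-1)·t_tx + 3·t_prop = 150·0.0977273 + 3·120 = 374.7 ms.

374.7 ms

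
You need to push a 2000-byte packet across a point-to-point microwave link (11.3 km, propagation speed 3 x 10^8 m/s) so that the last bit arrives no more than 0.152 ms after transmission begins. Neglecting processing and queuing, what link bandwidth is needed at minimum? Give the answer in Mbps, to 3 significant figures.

140 Mbps

L = 16000 bits.
Propagation delay = 11300 / 300000000 = 0.0376667 ms.
Transmission budget = 0.152 − 0.0376667 = 0.114333 ms.
R ≥ L / t_tx = 16000 bits / 0.000114333 s = 140 Mbps.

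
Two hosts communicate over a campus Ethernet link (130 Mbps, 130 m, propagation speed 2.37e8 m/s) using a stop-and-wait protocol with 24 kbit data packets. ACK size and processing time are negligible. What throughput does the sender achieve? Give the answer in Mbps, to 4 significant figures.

129.2 Mbps

t_tx = L/R = 24000/130000000 = 0.000184615 s.
t_prop = 130/237000000 = 5.48523e-07 s; RTT = 1.09705e-06 s.
Cycle = t_tx + RTT = 0.000185712 s.
Throughput = L / cycle = 24000 / 0.000185712 = 129.2 Mbps.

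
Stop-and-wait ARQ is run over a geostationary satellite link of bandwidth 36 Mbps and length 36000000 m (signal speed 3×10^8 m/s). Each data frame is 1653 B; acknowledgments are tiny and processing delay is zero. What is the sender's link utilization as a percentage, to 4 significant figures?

0.1528 %

t_tx = L/R = 13224/36000000 = 0.000367333 s.
t_prop = 36000000/300000000 = 0.12 s; RTT = 0.24 s.
Cycle = t_tx + RTT = 0.240367 s.
Utilization = t_tx / cycle = 0.000367333/0.240367 = 0.1528 %.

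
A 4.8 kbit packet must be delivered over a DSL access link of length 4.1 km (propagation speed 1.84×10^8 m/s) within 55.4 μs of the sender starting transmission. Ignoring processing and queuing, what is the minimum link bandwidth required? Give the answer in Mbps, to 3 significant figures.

Propagation delay = 4100 / 184000000 = 22.2826 μs.
Transmission budget = 55.4 − 22.2826 = 33.1174 μs.
R ≥ L / t_tx = 4800 bits / 3.31174e-05 s = 145 Mbps.

145 Mbps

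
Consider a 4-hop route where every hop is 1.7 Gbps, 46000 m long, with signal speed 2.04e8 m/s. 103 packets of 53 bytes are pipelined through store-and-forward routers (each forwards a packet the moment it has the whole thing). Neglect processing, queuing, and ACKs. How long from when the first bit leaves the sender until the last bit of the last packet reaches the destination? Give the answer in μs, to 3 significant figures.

928 μs

Per-hop transmission t_tx = L/R = 424/1700000000 = 0.249412 μs.
Per-hop propagation t_prop = 46000/204000000 = 225.49 μs.
Pipeline fill: first packet needs 4·t_tx to clear all hops; remaining 102 packets each add one t_tx.
Total = (4+103-1)·t_tx + 4·t_prop = 106·0.249412 + 4·225.49 = 928 μs.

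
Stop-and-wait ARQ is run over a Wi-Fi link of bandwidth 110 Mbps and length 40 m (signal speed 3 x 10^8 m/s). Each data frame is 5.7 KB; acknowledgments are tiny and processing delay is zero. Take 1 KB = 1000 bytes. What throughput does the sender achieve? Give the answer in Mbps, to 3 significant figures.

t_tx = L/R = 45600/110000000 = 0.000414545 s.
t_prop = 40/300000000 = 1.33333e-07 s; RTT = 2.66667e-07 s.
Cycle = t_tx + RTT = 0.000414812 s.
Throughput = L / cycle = 45600 / 0.000414812 = 110 Mbps.

110 Mbps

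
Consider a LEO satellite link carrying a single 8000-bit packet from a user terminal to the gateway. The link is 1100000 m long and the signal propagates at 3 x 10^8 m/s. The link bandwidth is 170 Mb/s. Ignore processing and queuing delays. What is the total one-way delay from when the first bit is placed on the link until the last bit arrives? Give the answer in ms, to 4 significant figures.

3.714 ms

Transmission delay = L/R = 8000 / 170000000 = 0.0470588 ms.
Propagation delay = d/s = 1100000 m / 300000000 m/s = 3.66667 ms.
Total = 3.714 ms.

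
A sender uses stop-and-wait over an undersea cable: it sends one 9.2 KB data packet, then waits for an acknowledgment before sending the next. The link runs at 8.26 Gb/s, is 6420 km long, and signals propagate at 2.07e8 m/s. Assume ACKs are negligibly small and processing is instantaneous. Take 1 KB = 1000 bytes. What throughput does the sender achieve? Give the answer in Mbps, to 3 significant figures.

1.19 Mbps

t_tx = L/R = 73600/8260000000 = 8.91041e-06 s.
t_prop = 6420000/2.07e+08 = 0.0310145 s; RTT = 0.062029 s.
Cycle = t_tx + RTT = 0.0620379 s.
Throughput = L / cycle = 73600 / 0.0620379 = 1.19 Mbps.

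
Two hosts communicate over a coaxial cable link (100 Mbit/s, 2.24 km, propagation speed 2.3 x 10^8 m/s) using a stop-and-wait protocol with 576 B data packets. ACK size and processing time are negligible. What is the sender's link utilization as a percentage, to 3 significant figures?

70.3 %

t_tx = L/R = 4608/100000000 = 4.608e-05 s.
t_prop = 2240/2.3e+08 = 9.73913e-06 s; RTT = 1.94783e-05 s.
Cycle = t_tx + RTT = 6.55583e-05 s.
Utilization = t_tx / cycle = 4.608e-05/6.55583e-05 = 70.3 %.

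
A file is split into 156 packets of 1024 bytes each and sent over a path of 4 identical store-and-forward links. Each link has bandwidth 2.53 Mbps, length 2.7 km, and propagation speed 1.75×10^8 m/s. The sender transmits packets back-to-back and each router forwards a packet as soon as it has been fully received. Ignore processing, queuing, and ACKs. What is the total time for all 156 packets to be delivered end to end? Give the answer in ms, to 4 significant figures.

Per-hop transmission t_tx = L/R = 8192/2530000 = 3.23794 ms.
Per-hop propagation t_prop = 2700/175000000 = 0.0154286 ms.
Pipeline fill: first packet needs 4·t_tx to clear all hops; remaining 155 packets each add one t_tx.
Total = (4+156-1)·t_tx + 4·t_prop = 159·3.23794 + 4·0.0154286 = 514.9 ms.

514.9 ms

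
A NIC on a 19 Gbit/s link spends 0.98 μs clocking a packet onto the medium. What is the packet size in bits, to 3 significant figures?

18600 bits

L = R × t_tx = 19000000000 b/s × 9.8e-07 s = 18620 bits.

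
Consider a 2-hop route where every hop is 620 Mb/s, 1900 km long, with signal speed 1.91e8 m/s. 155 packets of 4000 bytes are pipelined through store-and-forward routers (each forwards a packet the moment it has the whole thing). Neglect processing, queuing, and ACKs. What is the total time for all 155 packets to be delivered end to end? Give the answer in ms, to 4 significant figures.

27.95 ms

Per-hop transmission t_tx = L/R = 32000/620000000 = 0.0516129 ms.
Per-hop propagation t_prop = 1900000/191000000 = 9.94764 ms.
Pipeline fill: first packet needs 2·t_tx to clear all hops; remaining 154 packets each add one t_tx.
Total = (2+155-1)·t_tx + 2·t_prop = 156·0.0516129 + 2·9.94764 = 27.95 ms.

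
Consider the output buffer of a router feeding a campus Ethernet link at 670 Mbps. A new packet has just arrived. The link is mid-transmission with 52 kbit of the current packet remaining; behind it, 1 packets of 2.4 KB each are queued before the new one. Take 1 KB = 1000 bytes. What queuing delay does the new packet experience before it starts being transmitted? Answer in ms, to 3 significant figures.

Each queued packet: L/R = 19200/670000000 = 0.0286567 ms.
1 queued → 0.0286567 ms.
Plus remaining 52000 bits of current packet: 0.0776119 ms.
Queuing delay = 0.106 ms.

0.106 ms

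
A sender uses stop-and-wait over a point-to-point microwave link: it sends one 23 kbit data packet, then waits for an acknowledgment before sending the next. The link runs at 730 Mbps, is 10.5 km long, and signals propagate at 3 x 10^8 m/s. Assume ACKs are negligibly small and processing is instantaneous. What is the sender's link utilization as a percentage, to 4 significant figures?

31.04 %

t_tx = L/R = 23000/730000000 = 3.15068e-05 s.
t_prop = 10500/300000000 = 3.5e-05 s; RTT = 7e-05 s.
Cycle = t_tx + RTT = 0.000101507 s.
Utilization = t_tx / cycle = 3.15068e-05/0.000101507 = 31.04 %.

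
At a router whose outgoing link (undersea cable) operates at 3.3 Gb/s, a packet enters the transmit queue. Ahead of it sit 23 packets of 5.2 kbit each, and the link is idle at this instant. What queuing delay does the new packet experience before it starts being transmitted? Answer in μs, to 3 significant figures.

36.2 μs

Each queued packet: L/R = 5200/3300000000 = 1.57576 μs.
23 queued → 36.2424 μs.
Queuing delay = 36.2 μs.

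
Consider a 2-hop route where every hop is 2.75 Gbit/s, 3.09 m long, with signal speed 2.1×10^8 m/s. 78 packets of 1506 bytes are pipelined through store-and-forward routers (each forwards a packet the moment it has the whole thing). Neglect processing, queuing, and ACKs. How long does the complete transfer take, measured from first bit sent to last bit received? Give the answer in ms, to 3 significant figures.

0.346 ms

Per-hop transmission t_tx = L/R = 12048/2750000000 = 0.00438109 ms.
Per-hop propagation t_prop = 3.09/210000000 = 1.47143e-05 ms.
Pipeline fill: first packet needs 2·t_tx to clear all hops; remaining 77 packets each add one t_tx.
Total = (2+78-1)·t_tx + 2·t_prop = 79·0.00438109 + 2·1.47143e-05 = 0.346 ms.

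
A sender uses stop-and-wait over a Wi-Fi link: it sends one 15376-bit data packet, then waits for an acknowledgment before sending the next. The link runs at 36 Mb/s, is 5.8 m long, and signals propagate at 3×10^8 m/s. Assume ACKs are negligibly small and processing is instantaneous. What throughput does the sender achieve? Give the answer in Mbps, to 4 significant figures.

36.00 Mbps

t_tx = L/R = 15376/36000000 = 0.000427111 s.
t_prop = 5.8/300000000 = 1.93333e-08 s; RTT = 3.86667e-08 s.
Cycle = t_tx + RTT = 0.00042715 s.
Throughput = L / cycle = 15376 / 0.00042715 = 36.00 Mbps.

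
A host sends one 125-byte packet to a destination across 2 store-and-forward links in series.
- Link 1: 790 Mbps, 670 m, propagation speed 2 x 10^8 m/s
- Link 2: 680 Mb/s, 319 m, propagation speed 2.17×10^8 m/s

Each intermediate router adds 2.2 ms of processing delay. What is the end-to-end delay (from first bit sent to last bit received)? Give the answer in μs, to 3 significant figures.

L = 125 × 8 = 1000 bits.
Transmission delays (L/R per hop): 1.26582, 1.47059 μs; sum = 2.73641 μs.
Propagation delays (d/s per hop): 3.35, 1.47005 μs; sum = 4.82005 μs.
Processing at 1 router(s): 1 × 2.2 ms = 2200 μs.
End-to-end = 2210 μs.

2210 μs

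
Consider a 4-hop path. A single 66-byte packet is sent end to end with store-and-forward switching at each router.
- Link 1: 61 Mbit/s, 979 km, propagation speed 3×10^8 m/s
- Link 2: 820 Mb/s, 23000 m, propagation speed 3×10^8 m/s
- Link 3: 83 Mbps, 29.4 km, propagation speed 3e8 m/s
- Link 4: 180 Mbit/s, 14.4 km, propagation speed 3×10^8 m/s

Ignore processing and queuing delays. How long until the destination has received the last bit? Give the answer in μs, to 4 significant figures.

3505 μs

L = 66 × 8 = 528 bits.
Transmission delays (L/R per hop): 8.65574, 0.643902, 6.36145, 2.93333 μs; sum = 18.5944 μs.
Propagation delays (d/s per hop): 3263.33, 76.6667, 98, 48 μs; sum = 3486 μs.
End-to-end = 3505 μs.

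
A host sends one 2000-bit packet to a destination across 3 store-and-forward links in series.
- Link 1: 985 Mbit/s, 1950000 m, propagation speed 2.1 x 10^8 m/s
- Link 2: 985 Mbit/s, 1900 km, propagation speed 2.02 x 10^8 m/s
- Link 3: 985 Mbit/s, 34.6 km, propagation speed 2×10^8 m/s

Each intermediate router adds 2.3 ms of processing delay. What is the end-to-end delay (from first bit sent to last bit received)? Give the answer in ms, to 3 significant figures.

23.5 ms

Transmission delay per hop = L/R = 2000/985000000 = 0.00203046 ms; 3 hops → 0.00609137 ms.
Propagation delays (d/s per hop): 9.28571, 9.40594, 0.173 ms; sum = 18.8647 ms.
Processing at 2 router(s): 2 × 2.3 ms = 4.6 ms.
End-to-end = 23.5 ms.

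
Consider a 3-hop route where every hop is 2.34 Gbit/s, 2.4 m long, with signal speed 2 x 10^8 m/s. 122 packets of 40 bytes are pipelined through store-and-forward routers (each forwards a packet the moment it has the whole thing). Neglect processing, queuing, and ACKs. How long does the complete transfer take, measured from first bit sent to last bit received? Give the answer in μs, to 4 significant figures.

Per-hop transmission t_tx = L/R = 320/2340000000 = 0.136752 μs.
Per-hop propagation t_prop = 2.4/200000000 = 0.012 μs.
Pipeline fill: first packet needs 3·t_tx to clear all hops; remaining 121 packets each add one t_tx.
Total = (3+122-1)·t_tx + 3·t_prop = 124·0.136752 + 3·0.012 = 16.99 μs.

16.99 μs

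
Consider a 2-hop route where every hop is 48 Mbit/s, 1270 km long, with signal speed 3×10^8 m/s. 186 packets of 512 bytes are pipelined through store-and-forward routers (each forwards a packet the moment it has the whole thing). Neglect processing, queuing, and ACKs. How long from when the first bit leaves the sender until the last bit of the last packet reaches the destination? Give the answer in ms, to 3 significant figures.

24.4 ms

Per-hop transmission t_tx = L/R = 4096/48000000 = 0.0853333 ms.
Per-hop propagation t_prop = 1270000/300000000 = 4.23333 ms.
Pipeline fill: first packet needs 2·t_tx to clear all hops; remaining 185 packets each add one t_tx.
Total = (2+186-1)·t_tx + 2·t_prop = 187·0.0853333 + 2·4.23333 = 24.4 ms.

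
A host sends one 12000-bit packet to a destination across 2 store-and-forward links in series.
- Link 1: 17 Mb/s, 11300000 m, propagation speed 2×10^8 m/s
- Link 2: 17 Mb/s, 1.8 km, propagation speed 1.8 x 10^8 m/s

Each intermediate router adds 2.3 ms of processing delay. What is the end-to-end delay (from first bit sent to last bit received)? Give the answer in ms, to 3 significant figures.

60.2 ms

Transmission delay per hop = L/R = 12000/17000000 = 0.705882 ms; 2 hops → 1.41176 ms.
Propagation delays (d/s per hop): 56.5, 0.01 ms; sum = 56.51 ms.
Processing at 1 router(s): 1 × 2.3 ms = 2.3 ms.
End-to-end = 60.2 ms.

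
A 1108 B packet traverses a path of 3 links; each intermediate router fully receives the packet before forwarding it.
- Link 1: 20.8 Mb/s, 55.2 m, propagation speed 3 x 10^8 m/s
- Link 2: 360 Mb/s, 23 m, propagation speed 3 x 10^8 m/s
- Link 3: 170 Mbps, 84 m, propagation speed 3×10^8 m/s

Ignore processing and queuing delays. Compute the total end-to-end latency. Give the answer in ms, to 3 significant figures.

L = 1108 × 8 = 8864 bits.
Transmission delays (L/R per hop): 0.426154, 0.0246222, 0.0521412 ms; sum = 0.502917 ms.
Propagation delays (d/s per hop): 0.000184, 7.66667e-05, 0.00028 ms; sum = 0.000540667 ms.
End-to-end = 0.503 ms.

0.503 ms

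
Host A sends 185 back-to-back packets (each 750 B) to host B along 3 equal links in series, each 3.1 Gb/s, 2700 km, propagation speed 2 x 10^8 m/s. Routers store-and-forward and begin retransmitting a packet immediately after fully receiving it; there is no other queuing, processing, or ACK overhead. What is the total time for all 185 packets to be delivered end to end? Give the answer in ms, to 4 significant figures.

Per-hop transmission t_tx = L/R = 6000/3100000000 = 0.00193548 ms.
Per-hop propagation t_prop = 2700000/200000000 = 13.5 ms.
Pipeline fill: first packet needs 3·t_tx to clear all hops; remaining 184 packets each add one t_tx.
Total = (3+185-1)·t_tx + 3·t_prop = 187·0.00193548 + 3·13.5 = 40.86 ms.

40.86 ms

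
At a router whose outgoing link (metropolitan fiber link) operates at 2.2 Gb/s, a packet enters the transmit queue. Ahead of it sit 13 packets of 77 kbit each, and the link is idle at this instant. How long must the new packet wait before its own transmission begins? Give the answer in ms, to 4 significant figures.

0.4550 ms

Each queued packet: L/R = 77000/2200000000 = 0.035 ms.
13 queued → 0.455 ms.
Queuing delay = 0.4550 ms.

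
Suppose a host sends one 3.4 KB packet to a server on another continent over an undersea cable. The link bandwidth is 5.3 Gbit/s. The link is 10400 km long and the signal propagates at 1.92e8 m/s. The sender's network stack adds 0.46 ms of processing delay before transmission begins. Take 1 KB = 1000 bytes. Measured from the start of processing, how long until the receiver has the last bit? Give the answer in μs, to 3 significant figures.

54600 μs

L = 27200 bits.
Transmission delay = L/R = 27200 / 5300000000 = 5.13208 μs.
Propagation delay = d/s = 10400000 m / 192000000 m/s = 54166.7 μs.
Plus processing delay 0.46 ms = 460 μs.
Total = 54600 μs.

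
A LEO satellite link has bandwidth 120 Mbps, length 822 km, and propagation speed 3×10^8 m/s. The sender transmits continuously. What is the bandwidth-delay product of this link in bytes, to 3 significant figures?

Propagation delay = 822000 / 300000000 = 0.00274 s.
BDP = R × t_prop = 120000000 × 0.00274 = 328800 bits.
In bytes: 328800/8 = 41100 bytes.

41100 bytes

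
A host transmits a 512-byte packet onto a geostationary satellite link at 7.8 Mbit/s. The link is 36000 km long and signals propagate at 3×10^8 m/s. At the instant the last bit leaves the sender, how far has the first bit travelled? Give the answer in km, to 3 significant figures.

t_tx = L/R = 4096/7800000 = 0.000525128 s.
Distance = s × t_tx = 300000000 × 0.000525128 = 158 km.

158 km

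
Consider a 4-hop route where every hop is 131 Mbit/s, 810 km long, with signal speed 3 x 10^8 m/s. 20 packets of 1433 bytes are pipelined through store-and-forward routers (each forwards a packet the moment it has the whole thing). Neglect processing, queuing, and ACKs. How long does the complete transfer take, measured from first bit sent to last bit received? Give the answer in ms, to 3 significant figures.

Per-hop transmission t_tx = L/R = 11464/131000000 = 0.0875115 ms.
Per-hop propagation t_prop = 810000/300000000 = 2.7 ms.
Pipeline fill: first packet needs 4·t_tx to clear all hops; remaining 19 packets each add one t_tx.
Total = (4+20-1)·t_tx + 4·t_prop = 23·0.0875115 + 4·2.7 = 12.8 ms.

12.8 ms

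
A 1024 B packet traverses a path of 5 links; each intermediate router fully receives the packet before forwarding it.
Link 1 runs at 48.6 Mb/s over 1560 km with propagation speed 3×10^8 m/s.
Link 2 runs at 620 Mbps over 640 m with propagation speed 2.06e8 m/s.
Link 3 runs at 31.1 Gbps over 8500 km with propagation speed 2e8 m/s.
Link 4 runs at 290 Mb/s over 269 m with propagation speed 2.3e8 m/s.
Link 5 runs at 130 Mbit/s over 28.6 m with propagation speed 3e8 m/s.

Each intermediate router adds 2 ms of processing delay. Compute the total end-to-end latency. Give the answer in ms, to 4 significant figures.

55.98 ms

L = 1024 × 8 = 8192 bits.
Transmission delays (L/R per hop): 0.16856, 0.0132129, 0.000263408, 0.0282483, 0.0630154 ms; sum = 0.2733 ms.
Propagation delays (d/s per hop): 5.2, 0.0031068, 42.5, 0.00116957, 9.53333e-05 ms; sum = 47.7044 ms.
Processing at 4 router(s): 4 × 2 ms = 8 ms.
End-to-end = 55.98 ms.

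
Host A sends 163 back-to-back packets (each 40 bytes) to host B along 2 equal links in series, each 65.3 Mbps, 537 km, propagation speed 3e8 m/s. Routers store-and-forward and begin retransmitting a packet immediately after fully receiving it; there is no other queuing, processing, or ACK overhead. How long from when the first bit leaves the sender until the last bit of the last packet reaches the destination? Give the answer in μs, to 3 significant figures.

4380 μs

Per-hop transmission t_tx = L/R = 320/65300000 = 4.90046 μs.
Per-hop propagation t_prop = 537000/300000000 = 1790 μs.
Pipeline fill: first packet needs 2·t_tx to clear all hops; remaining 162 packets each add one t_tx.
Total = (2+163-1)·t_tx + 2·t_prop = 164·4.90046 + 2·1790 = 4380 μs.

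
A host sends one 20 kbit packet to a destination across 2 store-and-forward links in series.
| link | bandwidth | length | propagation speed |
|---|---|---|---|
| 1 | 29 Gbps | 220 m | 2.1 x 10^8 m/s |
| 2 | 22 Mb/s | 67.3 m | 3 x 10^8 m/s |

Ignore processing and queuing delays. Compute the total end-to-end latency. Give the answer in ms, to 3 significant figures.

0.911 ms

L = 20000 bits.
Transmission delays (L/R per hop): 0.000689655, 0.909091 ms; sum = 0.909781 ms.
Propagation delays (d/s per hop): 0.00104762, 0.000224333 ms; sum = 0.00127195 ms.
End-to-end = 0.911 ms.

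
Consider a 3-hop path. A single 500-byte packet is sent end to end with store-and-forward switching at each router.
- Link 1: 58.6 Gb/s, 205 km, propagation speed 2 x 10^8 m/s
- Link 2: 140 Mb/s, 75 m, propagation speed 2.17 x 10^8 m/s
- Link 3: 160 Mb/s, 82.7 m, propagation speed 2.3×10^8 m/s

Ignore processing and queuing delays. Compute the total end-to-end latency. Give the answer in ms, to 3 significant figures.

L = 500 × 8 = 4000 bits.
Transmission delays (L/R per hop): 6.82594e-05, 0.0285714, 0.025 ms; sum = 0.0536397 ms.
Propagation delays (d/s per hop): 1.025, 0.000345622, 0.000359565 ms; sum = 1.02571 ms.
End-to-end = 1.08 ms.

1.08 ms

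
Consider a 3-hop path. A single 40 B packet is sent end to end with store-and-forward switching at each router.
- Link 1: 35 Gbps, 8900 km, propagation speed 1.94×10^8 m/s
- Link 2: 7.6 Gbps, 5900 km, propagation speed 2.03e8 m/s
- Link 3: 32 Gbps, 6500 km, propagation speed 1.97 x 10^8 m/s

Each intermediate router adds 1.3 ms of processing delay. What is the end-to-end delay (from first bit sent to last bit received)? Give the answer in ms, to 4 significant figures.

110.5 ms

L = 40 × 8 = 320 bits.
Transmission delays (L/R per hop): 9.14286e-06, 4.21053e-05, 1e-05 ms; sum = 6.12481e-05 ms.
Propagation delays (d/s per hop): 45.8763, 29.064, 32.9949 ms; sum = 107.935 ms.
Processing at 2 router(s): 2 × 1.3 ms = 2.6 ms.
End-to-end = 110.5 ms.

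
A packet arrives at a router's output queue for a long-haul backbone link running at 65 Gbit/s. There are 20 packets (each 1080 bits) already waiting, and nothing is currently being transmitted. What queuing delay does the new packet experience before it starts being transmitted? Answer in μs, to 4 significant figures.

Each queued packet: L/R = 1080/65000000000 = 0.0166154 μs.
20 queued → 0.332308 μs.
Queuing delay = 0.3323 μs.

0.3323 μs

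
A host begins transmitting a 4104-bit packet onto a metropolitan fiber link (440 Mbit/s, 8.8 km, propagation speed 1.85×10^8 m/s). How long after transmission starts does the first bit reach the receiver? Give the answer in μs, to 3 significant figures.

47.6 μs

First bit experiences only propagation delay: d/s = 8800/185000000 = 47.6 μs.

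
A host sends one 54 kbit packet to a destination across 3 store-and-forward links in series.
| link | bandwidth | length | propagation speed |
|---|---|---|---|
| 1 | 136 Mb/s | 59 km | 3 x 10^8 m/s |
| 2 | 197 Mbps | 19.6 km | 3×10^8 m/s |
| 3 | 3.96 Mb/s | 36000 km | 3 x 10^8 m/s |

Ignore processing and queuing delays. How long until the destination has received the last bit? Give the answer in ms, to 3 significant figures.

L = 54000 bits.
Transmission delays (L/R per hop): 0.397059, 0.274112, 13.6364 ms; sum = 14.3075 ms.
Propagation delays (d/s per hop): 0.196667, 0.0653333, 120 ms; sum = 120.262 ms.
End-to-end = 135 ms.

135 ms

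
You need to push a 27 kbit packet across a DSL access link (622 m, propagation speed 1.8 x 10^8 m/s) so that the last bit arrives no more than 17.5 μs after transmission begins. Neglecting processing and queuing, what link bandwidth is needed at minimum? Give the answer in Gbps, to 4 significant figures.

1.922 Gbps

Propagation delay = 622 / 180000000 = 3.45556 μs.
Transmission budget = 17.5 − 3.45556 = 14.0444 μs.
R ≥ L / t_tx = 27000 bits / 1.40444e-05 s = 1.922 Gbps.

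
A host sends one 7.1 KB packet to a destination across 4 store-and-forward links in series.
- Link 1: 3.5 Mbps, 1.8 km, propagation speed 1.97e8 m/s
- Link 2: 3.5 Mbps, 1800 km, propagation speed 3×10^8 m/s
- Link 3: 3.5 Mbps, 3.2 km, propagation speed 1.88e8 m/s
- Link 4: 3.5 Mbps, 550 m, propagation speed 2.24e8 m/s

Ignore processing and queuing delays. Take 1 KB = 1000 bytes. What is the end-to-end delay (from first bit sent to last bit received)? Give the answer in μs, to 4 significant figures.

L = 56800 bits.
Transmission delay per hop = L/R = 56800/3500000 = 16228.6 μs; 4 hops → 64914.3 μs.
Propagation delays (d/s per hop): 9.13706, 6000, 17.0213, 2.45536 μs; sum = 6028.61 μs.
End-to-end = 70940 μs.

70940 μs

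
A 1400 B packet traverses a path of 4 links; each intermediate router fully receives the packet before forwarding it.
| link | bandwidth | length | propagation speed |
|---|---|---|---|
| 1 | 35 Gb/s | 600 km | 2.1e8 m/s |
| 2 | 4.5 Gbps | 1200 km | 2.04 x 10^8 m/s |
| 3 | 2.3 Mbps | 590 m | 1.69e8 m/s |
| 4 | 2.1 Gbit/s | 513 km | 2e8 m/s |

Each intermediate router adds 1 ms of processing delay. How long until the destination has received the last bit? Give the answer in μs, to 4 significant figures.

19190 μs

L = 1400 × 8 = 11200 bits.
Transmission delays (L/R per hop): 0.32, 2.48889, 4869.57, 5.33333 μs; sum = 4877.71 μs.
Propagation delays (d/s per hop): 2857.14, 5882.35, 3.49112, 2565 μs; sum = 11308 μs.
Processing at 3 router(s): 3 × 1 ms = 3000 μs.
End-to-end = 19190 μs.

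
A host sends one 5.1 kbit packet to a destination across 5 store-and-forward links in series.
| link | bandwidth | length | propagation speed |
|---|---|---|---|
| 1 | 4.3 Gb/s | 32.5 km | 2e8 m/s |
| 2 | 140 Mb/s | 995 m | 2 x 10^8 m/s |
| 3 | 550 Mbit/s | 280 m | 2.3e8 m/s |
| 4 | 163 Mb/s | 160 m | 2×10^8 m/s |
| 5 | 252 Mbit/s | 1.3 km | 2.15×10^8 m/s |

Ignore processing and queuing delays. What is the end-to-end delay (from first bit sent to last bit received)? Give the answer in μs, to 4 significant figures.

L = 5100 bits.
Transmission delays (L/R per hop): 1.18605, 36.4286, 9.27273, 31.2883, 20.2381 μs; sum = 98.4138 μs.
Propagation delays (d/s per hop): 162.5, 4.975, 1.21739, 0.8, 6.04651 μs; sum = 175.539 μs.
End-to-end = 274.0 μs.

274.0 μs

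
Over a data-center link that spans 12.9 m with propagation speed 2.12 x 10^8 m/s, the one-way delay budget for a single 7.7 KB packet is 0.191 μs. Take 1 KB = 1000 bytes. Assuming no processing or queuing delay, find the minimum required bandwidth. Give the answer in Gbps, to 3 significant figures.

L = 61600 bits.
Propagation delay = 12.9 / 212000000 = 0.0608491 μs.
Transmission budget = 0.191 − 0.0608491 = 0.130151 μs.
R ≥ L / t_tx = 61600 bits / 1.30151e-07 s = 473 Gbps.

473 Gbps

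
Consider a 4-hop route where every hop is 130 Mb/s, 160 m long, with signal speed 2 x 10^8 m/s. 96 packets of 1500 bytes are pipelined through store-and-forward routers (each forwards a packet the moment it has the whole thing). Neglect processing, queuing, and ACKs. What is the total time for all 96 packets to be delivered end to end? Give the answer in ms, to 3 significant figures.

Per-hop transmission t_tx = L/R = 12000/130000000 = 0.0923077 ms.
Per-hop propagation t_prop = 160/200000000 = 0.0008 ms.
Pipeline fill: first packet needs 4·t_tx to clear all hops; remaining 95 packets each add one t_tx.
Total = (4+96-1)·t_tx + 4·t_prop = 99·0.0923077 + 4·0.0008 = 9.14 ms.

9.14 ms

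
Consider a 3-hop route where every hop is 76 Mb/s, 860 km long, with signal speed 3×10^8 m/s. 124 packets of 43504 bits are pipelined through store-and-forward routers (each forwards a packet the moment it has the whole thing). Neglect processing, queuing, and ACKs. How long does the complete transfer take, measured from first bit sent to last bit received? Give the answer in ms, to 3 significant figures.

Per-hop transmission t_tx = L/R = 43504/76000000 = 0.572421 ms.
Per-hop propagation t_prop = 860000/300000000 = 2.86667 ms.
Pipeline fill: first packet needs 3·t_tx to clear all hops; remaining 123 packets each add one t_tx.
Total = (3+124-1)·t_tx + 3·t_prop = 126·0.572421 + 3·2.86667 = 80.7 ms.

80.7 ms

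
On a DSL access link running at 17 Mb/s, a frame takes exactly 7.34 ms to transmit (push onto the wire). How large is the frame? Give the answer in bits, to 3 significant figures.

L = R × t_tx = 17000000 b/s × 0.00734 s = 124780 bits.

125000 bits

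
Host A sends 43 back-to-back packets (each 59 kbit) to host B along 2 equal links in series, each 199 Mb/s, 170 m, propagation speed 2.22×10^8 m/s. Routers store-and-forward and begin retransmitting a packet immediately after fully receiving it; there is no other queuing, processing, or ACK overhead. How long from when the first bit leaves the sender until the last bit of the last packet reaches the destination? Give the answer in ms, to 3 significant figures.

13.0 ms

Per-hop transmission t_tx = L/R = 59000/199000000 = 0.296482 ms.
Per-hop propagation t_prop = 170/2.22e+08 = 0.000765766 ms.
Pipeline fill: first packet needs 2·t_tx to clear all hops; remaining 42 packets each add one t_tx.
Total = (2+43-1)·t_tx + 2·t_prop = 44·0.296482 + 2·0.000765766 = 13.0 ms.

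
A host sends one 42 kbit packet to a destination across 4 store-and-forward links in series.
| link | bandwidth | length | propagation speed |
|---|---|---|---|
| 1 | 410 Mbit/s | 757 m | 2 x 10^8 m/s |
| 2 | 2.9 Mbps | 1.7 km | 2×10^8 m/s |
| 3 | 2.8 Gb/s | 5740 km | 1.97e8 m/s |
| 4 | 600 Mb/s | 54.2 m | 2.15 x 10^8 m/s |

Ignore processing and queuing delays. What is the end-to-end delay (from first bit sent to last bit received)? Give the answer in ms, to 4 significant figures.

43.82 ms

L = 42000 bits.
Transmission delays (L/R per hop): 0.102439, 14.4828, 0.015, 0.07 ms; sum = 14.6702 ms.
Propagation delays (d/s per hop): 0.003785, 0.0085, 29.1371, 0.000252093 ms; sum = 29.1496 ms.
End-to-end = 43.82 ms.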